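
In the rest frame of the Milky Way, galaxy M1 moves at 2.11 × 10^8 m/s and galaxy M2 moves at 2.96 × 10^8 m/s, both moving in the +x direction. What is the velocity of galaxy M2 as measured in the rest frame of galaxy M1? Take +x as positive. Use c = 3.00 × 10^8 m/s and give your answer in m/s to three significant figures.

+2.78 × 10^8 m/s

β_A = 0.703, β_B = 0.987 (dividing each by c = 3.00 × 10^8 m/s).
Transform to A's frame with the inverse velocity-addition law: u' = (u − v)/(1 − uv/c²), taking u = β_B and v = β_A.
u' = (0.987 − 0.703) / (1 − (0.703)(0.987)) = 0.2833/0.3060 = 0.9258.
u' = 0.9258 × 3.00 × 10^8 m/s.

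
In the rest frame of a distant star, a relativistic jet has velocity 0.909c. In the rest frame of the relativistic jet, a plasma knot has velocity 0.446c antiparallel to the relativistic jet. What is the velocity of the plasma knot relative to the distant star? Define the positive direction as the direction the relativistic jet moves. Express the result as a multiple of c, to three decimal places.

With v = 0.909 and u' = -0.446 (in units of c),
u = (u' + v)/(1 + u'v/c²):
u = (-0.446 + 0.909) / (1 + (-0.446)·0.909) = 0.4630/0.5946 = 0.7787
(Galilean addition would give +0.463c.)

+0.779c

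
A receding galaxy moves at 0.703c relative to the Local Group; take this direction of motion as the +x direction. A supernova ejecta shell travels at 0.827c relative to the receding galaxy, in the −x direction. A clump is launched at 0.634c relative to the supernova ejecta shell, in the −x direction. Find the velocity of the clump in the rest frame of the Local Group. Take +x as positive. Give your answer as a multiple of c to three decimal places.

Apply u = (u' + v)/(1 + u'v/c²) successively, working outward toward the Local Group.
Start: velocity of the receding galaxy relative to the Local Group = 0.7030c.
Compose with the supernova ejecta shell (u' = -0.827 in the receding galaxy frame): u_1 = (-0.827 + 0.703) / (1 + (-0.827)·0.703) = -0.1240/0.4186 = -0.2962.
Compose with the clump (u' = -0.634 in the supernova ejecta shell frame): u_2 = (-0.634 + (-0.296)) / (1 + (-0.634)·(-0.296)) = -0.9302/1.1878 = -0.7831.

-0.783c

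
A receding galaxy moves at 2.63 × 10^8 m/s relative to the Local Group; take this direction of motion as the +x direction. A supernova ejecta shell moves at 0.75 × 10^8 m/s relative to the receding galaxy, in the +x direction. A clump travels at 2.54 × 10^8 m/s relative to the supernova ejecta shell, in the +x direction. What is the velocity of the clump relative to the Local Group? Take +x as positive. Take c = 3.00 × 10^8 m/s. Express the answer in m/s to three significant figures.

Apply u = (u' + v)/(1 + u'v/c²) successively, working outward toward the Local Group.
(Dividing each given speed by c = 3.00 × 10^8 m/s to work in units of c.)
Start: velocity of the receding galaxy relative to the Local Group = 0.8767c.
Compose with the supernova ejecta shell (u' = 0.250 in the receding galaxy frame): u_1 = (0.250 + 0.877) / (1 + 0.250·0.877) = 1.1267/1.2192 = 0.9241.
Compose with the clump (u' = 0.847 in the supernova ejecta shell frame): u_2 = (0.847 + 0.924) / (1 + 0.847·0.924) = 1.7708/1.7824 = 0.9935.
So u = 0.9935 × 3.00 × 10^8 m/s.

2.98 × 10^8 m/s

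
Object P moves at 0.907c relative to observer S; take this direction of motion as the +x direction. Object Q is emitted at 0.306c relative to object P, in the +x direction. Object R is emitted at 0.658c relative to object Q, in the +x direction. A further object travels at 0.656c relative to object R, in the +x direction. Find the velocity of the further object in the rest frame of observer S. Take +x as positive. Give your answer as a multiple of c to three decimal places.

0.998c

Apply u = (u' + v)/(1 + u'v/c²) successively, working outward toward observer S.
Start: velocity of object P relative to observer S = 0.9070c.
Compose with object Q (u' = 0.306 in object P frame): u_1 = (0.306 + 0.907) / (1 + 0.306·0.907) = 1.2130/1.2775 = 0.9495.
Compose with object R (u' = 0.658 in object Q frame): u_2 = (0.658 + 0.949) / (1 + 0.658·0.949) = 1.6075/1.6248 = 0.9894.
Compose with the further object (u' = 0.656 in object R frame): u_3 = (0.656 + 0.989) / (1 + 0.656·0.989) = 1.6454/1.6490 = 0.9978.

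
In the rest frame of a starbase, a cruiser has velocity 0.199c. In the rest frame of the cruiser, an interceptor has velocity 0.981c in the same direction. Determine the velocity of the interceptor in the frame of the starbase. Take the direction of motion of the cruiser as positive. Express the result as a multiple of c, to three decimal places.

With v = 0.199 and u' = 0.981 (in units of c),
u = (u' + v)/(1 + u'v/c²):
u = (0.981 + 0.199) / (1 + 0.981·0.199) = 1.1800/1.1952 = 0.9873

0.987c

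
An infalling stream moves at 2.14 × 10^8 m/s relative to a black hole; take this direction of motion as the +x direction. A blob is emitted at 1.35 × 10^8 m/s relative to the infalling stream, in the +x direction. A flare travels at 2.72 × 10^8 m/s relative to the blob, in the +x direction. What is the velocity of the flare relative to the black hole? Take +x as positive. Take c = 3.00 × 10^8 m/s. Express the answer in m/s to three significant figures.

2.98 × 10^8 m/s

Apply u = (u' + v)/(1 + u'v/c²) successively, working outward toward the black hole.
(Dividing each given speed by c = 3.00 × 10^8 m/s to work in units of c.)
Start: velocity of the infalling stream relative to the black hole = 0.7133c.
Compose with the blob (u' = 0.450 in the infalling stream frame): u_1 = (0.450 + 0.713) / (1 + 0.450·0.713) = 1.1633/1.3210 = 0.8806.
Compose with the flare (u' = 0.907 in the blob frame): u_2 = (0.907 + 0.881) / (1 + 0.907·0.881) = 1.7873/1.7985 = 0.9938.
So u = 0.9938 × 3.00 × 10^8 m/s.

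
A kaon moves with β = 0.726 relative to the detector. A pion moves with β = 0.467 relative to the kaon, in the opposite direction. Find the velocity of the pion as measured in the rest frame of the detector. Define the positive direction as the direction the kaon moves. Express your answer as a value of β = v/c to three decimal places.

With v = 0.726 and u' = -0.467 (in units of c),
u = (u' + v)/(1 + u'v/c²):
u = (-0.467 + 0.726) / (1 + (-0.467)·0.726) = 0.2590/0.6610 = 0.3919
(Galilean addition would give +0.259c.)

β = +0.392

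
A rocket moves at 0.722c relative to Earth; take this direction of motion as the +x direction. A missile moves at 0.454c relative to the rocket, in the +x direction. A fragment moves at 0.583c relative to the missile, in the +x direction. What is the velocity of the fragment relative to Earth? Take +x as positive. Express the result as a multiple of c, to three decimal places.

0.969c

Apply u = (u' + v)/(1 + u'v/c²) successively, working outward toward Earth.
Start: velocity of the rocket relative to Earth = 0.7220c.
Compose with the missile (u' = 0.454 in the rocket frame): u_1 = (0.454 + 0.722) / (1 + 0.454·0.722) = 1.1760/1.3278 = 0.8857.
Compose with the fragment (u' = 0.583 in the missile frame): u_2 = (0.583 + 0.886) / (1 + 0.583·0.886) = 1.4687/1.5164 = 0.9686.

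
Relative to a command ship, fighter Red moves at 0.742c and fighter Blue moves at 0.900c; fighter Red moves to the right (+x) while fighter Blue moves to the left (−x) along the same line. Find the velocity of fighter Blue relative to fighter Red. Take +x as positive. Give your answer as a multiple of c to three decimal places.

β_A = 0.742, β_B = -0.900.
Transform to A's frame with the inverse velocity-addition law: u' = (u − v)/(1 − uv/c²), taking u = β_B and v = β_A.
u' = (-0.900 − 0.742) / (1 − (0.742)(-0.900)) = -1.6420/1.6678 = -0.9845.

-0.985c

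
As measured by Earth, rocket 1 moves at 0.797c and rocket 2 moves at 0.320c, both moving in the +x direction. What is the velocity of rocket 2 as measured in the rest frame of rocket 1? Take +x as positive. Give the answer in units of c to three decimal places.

-0.640c

β_A = 0.797, β_B = 0.320.
Transform to A's frame with the inverse velocity-addition law: u' = (u − v)/(1 − uv/c²), taking u = β_B and v = β_A.
u' = (0.320 − 0.797) / (1 − (0.797)(0.320)) = -0.4770/0.7450 = -0.6403.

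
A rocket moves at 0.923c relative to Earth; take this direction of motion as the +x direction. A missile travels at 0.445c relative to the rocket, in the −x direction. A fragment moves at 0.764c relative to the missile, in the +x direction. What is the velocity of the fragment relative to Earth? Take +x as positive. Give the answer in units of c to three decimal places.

Apply u = (u' + v)/(1 + u'v/c²) successively, working outward toward Earth.
Start: velocity of the rocket relative to Earth = 0.9230c.
Compose with the missile (u' = -0.445 in the rocket frame): u_1 = (-0.445 + 0.923) / (1 + (-0.445)·0.923) = 0.4780/0.5893 = 0.8112.
Compose with the fragment (u' = 0.764 in the missile frame): u_2 = (0.764 + 0.811) / (1 + 0.764·0.811) = 1.5752/1.6197 = 0.9725.

+0.972c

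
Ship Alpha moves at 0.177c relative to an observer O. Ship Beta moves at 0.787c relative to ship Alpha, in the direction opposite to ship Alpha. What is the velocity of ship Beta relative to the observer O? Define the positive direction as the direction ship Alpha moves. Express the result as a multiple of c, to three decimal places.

With v = 0.177 and u' = -0.787 (in units of c),
u = (u' + v)/(1 + u'v/c²):
u = (-0.787 + 0.177) / (1 + (-0.787)·0.177) = -0.6100/0.8607 = -0.7087

-0.709c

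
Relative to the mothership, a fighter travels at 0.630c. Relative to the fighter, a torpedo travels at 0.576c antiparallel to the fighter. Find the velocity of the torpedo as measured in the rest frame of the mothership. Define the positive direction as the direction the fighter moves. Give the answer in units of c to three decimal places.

With v = 0.630 and u' = -0.576 (in units of c),
u = (u' + v)/(1 + u'v/c²):
u = (-0.576 + 0.630) / (1 + (-0.576)·0.630) = 0.0540/0.6371 = 0.0848

+0.085c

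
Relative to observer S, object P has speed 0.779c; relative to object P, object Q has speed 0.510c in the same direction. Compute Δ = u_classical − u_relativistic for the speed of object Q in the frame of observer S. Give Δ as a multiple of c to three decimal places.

Galilean: u_cl = 0.510 + 0.779 = 1.2890.
Relativistic: u_rel = (0.510 + 0.779) / (1 + 0.510·0.779) = 1.2890/1.3973 = 0.9225.
Δ = 1.2890 − 0.9225 = 0.3665.
(The classical prediction exceeds c; the relativistic result does not.)

Δ = 0.367c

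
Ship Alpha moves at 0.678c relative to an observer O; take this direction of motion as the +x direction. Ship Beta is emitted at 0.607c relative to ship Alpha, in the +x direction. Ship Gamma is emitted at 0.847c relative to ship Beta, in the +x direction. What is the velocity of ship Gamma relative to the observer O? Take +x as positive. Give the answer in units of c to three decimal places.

0.992c

Apply u = (u' + v)/(1 + u'v/c²) successively, working outward toward the observer O.
Start: velocity of ship Alpha relative to the observer O = 0.6780c.
Compose with ship Beta (u' = 0.607 in ship Alpha frame): u_1 = (0.607 + 0.678) / (1 + 0.607·0.678) = 1.2850/1.4115 = 0.9103.
Compose with ship Gamma (u' = 0.847 in ship Beta frame): u_2 = (0.847 + 0.910) / (1 + 0.847·0.910) = 1.7573/1.7711 = 0.9923.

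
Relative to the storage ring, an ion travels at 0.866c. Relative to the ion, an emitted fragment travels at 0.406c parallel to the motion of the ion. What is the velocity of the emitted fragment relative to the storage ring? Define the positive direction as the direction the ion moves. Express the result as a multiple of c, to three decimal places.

0.941c

With v = 0.866 and u' = 0.406 (in units of c),
u = (u' + v)/(1 + u'v/c²):
u = (0.406 + 0.866) / (1 + 0.406·0.866) = 1.2720/1.3516 = 0.9411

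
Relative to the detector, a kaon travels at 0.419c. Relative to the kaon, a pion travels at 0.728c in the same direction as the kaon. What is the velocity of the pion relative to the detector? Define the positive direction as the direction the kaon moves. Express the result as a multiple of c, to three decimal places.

With v = 0.419 and u' = 0.728 (in units of c),
u = (u' + v)/(1 + u'v/c²):
u = (0.728 + 0.419) / (1 + 0.728·0.419) = 1.1470/1.3050 = 0.8789

0.879c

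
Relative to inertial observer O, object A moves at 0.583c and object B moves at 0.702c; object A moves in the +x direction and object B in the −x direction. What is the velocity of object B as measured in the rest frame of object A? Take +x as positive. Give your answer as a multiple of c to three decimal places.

-0.912c

β_A = 0.583, β_B = -0.702.
Transform to A's frame with the inverse velocity-addition law: u' = (u − v)/(1 − uv/c²), taking u = β_B and v = β_A.
u' = (-0.702 − 0.583) / (1 − (0.583)(-0.702)) = -1.2850/1.4093 = -0.9118.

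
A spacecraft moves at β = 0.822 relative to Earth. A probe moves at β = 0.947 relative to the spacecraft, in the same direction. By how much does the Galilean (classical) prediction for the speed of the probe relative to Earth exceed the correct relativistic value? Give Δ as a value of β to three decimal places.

Δ = 0.774

Galilean: u_cl = 0.947 + 0.822 = 1.7690.
Relativistic: u_rel = (0.947 + 0.822) / (1 + 0.947·0.822) = 1.7690/1.7784 = 0.9947.
Δ = 1.7690 − 0.9947 = 0.7743.
(The classical prediction exceeds c; the relativistic result does not.)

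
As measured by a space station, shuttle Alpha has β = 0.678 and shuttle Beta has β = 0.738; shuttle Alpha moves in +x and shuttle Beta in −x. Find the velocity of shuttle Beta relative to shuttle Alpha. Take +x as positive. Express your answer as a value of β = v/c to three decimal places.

β = -0.944

β_A = 0.678, β_B = -0.738.
Transform to A's frame with the inverse velocity-addition law: u' = (u − v)/(1 − uv/c²), taking u = β_B and v = β_A.
u' = (-0.738 − 0.678) / (1 − (0.678)(-0.738)) = -1.4160/1.5004 = -0.9438.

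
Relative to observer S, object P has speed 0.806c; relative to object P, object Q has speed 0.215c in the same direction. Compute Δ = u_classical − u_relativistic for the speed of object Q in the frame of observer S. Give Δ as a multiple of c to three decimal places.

Δ = 0.151c

Galilean: u_cl = 0.215 + 0.806 = 1.0210.
Relativistic: u_rel = (0.215 + 0.806) / (1 + 0.215·0.806) = 1.0210/1.1733 = 0.8702.
Δ = 1.0210 − 0.8702 = 0.1508.
(The classical prediction exceeds c; the relativistic result does not.)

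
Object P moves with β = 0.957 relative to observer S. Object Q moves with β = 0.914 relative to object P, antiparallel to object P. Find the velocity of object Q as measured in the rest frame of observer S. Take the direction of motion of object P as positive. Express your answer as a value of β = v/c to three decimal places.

With v = 0.957 and u' = -0.914 (in units of c),
u = (u' + v)/(1 + u'v/c²):
u = (-0.914 + 0.957) / (1 + (-0.914)·0.957) = 0.0430/0.1253 = 0.3432
(Galilean addition would give +0.043c.)

β = +0.343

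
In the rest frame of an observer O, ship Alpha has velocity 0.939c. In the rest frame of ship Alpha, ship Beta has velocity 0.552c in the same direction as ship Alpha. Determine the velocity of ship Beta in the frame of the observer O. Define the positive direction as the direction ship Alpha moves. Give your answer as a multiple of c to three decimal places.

With v = 0.939 and u' = 0.552 (in units of c),
u = (u' + v)/(1 + u'v/c²):
u = (0.552 + 0.939) / (1 + 0.552·0.939) = 1.4910/1.5183 = 0.9820

0.982c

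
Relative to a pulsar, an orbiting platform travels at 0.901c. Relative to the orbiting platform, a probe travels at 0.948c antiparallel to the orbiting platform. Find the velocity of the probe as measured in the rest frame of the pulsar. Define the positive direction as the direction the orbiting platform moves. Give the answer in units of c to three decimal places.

With v = 0.901 and u' = -0.948 (in units of c),
u = (u' + v)/(1 + u'v/c²):
u = (-0.948 + 0.901) / (1 + (-0.948)·0.901) = -0.0470/0.1459 = -0.3222

-0.322c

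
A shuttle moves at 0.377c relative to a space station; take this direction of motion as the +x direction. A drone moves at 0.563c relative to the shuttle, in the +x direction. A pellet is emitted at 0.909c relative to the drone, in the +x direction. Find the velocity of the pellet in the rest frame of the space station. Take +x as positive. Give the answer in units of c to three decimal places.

0.988c

Apply u = (u' + v)/(1 + u'v/c²) successively, working outward toward the space station.
Start: velocity of the shuttle relative to the space station = 0.3770c.
Compose with the drone (u' = 0.563 in the shuttle frame): u_1 = (0.563 + 0.377) / (1 + 0.563·0.377) = 0.9400/1.2123 = 0.7754.
Compose with the pellet (u' = 0.909 in the drone frame): u_2 = (0.909 + 0.775) / (1 + 0.909·0.775) = 1.6844/1.7049 = 0.9880.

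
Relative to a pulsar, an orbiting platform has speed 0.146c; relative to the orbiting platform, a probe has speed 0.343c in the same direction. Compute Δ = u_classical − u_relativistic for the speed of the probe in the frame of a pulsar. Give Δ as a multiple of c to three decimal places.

Galilean: u_cl = 0.343 + 0.146 = 0.4890.
Relativistic: u_rel = (0.343 + 0.146) / (1 + 0.343·0.146) = 0.4890/1.0501 = 0.4657.
Δ = 0.4890 − 0.4657 = 0.0233.

Δ = 0.023c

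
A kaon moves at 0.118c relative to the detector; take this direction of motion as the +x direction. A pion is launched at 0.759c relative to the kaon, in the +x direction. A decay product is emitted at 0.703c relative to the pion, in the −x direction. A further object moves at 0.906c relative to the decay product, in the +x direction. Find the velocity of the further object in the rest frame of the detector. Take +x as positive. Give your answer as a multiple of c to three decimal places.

Apply u = (u' + v)/(1 + u'v/c²) successively, working outward toward the detector.
Start: velocity of the kaon relative to the detector = 0.1180c.
Compose with the pion (u' = 0.759 in the kaon frame): u_1 = (0.759 + 0.118) / (1 + 0.759·0.118) = 0.8770/1.0896 = 0.8049.
Compose with the decay product (u' = -0.703 in the pion frame): u_2 = (-0.703 + 0.805) / (1 + (-0.703)·0.805) = 0.1019/0.4341 = 0.2347.
Compose with the further object (u' = 0.906 in the decay product frame): u_3 = (0.906 + 0.235) / (1 + 0.906·0.235) = 1.1407/1.2127 = 0.9407.

+0.941c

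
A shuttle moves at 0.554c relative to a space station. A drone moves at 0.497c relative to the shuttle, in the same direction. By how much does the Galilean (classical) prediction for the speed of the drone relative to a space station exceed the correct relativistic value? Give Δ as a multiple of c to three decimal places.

Galilean: u_cl = 0.497 + 0.554 = 1.0510.
Relativistic: u_rel = (0.497 + 0.554) / (1 + 0.497·0.554) = 1.0510/1.2753 = 0.8241.
Δ = 1.0510 − 0.8241 = 0.2269.
(The classical prediction exceeds c; the relativistic result does not.)

Δ = 0.227c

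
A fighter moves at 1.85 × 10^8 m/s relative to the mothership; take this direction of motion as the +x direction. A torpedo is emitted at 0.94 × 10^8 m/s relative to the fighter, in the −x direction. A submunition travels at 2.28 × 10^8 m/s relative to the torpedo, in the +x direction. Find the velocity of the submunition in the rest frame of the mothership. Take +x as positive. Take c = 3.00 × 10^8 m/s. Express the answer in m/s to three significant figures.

Apply u = (u' + v)/(1 + u'v/c²) successively, working outward toward the mothership.
(Dividing each given speed by c = 3.00 × 10^8 m/s to work in units of c.)
Start: velocity of the fighter relative to the mothership = 0.6167c.
Compose with the torpedo (u' = -0.313 in the fighter frame): u_1 = (-0.313 + 0.617) / (1 + (-0.313)·0.617) = 0.3033/0.8068 = 0.3760.
Compose with the submunition (u' = 0.760 in the torpedo frame): u_2 = (0.760 + 0.376) / (1 + 0.760·0.376) = 1.1360/1.2857 = 0.8835.
So u = 0.8835 × 3.00 × 10^8 m/s.

+2.65 × 10^8 m/s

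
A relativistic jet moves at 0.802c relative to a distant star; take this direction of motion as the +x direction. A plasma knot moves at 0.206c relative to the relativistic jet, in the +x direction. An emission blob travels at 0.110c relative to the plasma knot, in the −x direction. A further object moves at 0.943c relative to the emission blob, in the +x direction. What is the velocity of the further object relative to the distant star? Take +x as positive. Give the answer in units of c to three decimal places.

Apply u = (u' + v)/(1 + u'v/c²) successively, working outward toward the distant star.
Start: velocity of the relativistic jet relative to the distant star = 0.8020c.
Compose with the plasma knot (u' = 0.206 in the relativistic jet frame): u_1 = (0.206 + 0.802) / (1 + 0.206·0.802) = 1.0080/1.1652 = 0.8651.
Compose with the emission blob (u' = -0.110 in the plasma knot frame): u_2 = (-0.110 + 0.865) / (1 + (-0.110)·0.865) = 0.7551/0.9048 = 0.8345.
Compose with the further object (u' = 0.943 in the emission blob frame): u_3 = (0.943 + 0.834) / (1 + 0.943·0.834) = 1.7775/1.7869 = 0.9947.

+0.995c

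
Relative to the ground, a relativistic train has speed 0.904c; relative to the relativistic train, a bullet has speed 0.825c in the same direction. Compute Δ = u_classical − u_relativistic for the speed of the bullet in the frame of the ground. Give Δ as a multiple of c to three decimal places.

Δ = 0.739c

Galilean: u_cl = 0.825 + 0.904 = 1.7290.
Relativistic: u_rel = (0.825 + 0.904) / (1 + 0.825·0.904) = 1.7290/1.7458 = 0.9904.
Δ = 1.7290 − 0.9904 = 0.7386.
(The classical prediction exceeds c; the relativistic result does not.)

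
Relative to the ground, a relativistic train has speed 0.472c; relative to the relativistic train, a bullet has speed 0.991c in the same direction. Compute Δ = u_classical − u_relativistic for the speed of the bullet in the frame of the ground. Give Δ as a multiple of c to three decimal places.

Δ = 0.466c

Galilean: u_cl = 0.991 + 0.472 = 1.4630.
Relativistic: u_rel = (0.991 + 0.472) / (1 + 0.991·0.472) = 1.4630/1.4678 = 0.9968.
Δ = 1.4630 − 0.9968 = 0.4662.
(The classical prediction exceeds c; the relativistic result does not.)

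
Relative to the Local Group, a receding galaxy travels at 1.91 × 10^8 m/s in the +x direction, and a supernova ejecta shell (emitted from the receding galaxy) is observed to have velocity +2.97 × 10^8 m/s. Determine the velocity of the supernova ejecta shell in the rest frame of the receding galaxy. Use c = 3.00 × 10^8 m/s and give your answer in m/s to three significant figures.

v = 0.637c, u = 0.990c.
Invert the composition law: u' = (u − v)/(1 − uv/c²).
u' = (0.990 − 0.637) / (1 − (0.990)(0.637)) = 0.3533/0.3697 = 0.9557.
u' = 0.9557 × 3.00 × 10^8 m/s.

+2.87 × 10^8 m/s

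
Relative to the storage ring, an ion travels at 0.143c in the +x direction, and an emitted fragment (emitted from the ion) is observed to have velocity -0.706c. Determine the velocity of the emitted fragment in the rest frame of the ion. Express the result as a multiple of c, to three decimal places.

Invert the composition law: u' = (u − v)/(1 − uv/c²).
u' = (-0.706 − 0.143) / (1 − (-0.706)(0.143)) = -0.8490/1.1010 = -0.7711.

-0.771c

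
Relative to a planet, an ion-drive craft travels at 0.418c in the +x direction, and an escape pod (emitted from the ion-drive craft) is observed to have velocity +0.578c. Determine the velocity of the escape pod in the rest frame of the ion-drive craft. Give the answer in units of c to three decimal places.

Invert the composition law: u' = (u − v)/(1 − uv/c²).
u' = (0.578 − 0.418) / (1 − (0.578)(0.418)) = 0.1600/0.7584 = 0.2110.

+0.211c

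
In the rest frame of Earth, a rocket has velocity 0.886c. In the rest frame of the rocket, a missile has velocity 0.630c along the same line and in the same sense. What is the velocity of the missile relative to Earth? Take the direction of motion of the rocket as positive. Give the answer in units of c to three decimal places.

0.973c

With v = 0.886 and u' = 0.630 (in units of c),
u = (u' + v)/(1 + u'v/c²):
u = (0.630 + 0.886) / (1 + 0.630·0.886) = 1.5160/1.5582 = 0.9729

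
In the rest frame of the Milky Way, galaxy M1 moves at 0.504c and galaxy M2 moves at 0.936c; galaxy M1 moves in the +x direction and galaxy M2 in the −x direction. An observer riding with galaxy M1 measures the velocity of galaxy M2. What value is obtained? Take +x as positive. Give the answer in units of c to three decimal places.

-0.978c

β_A = 0.504, β_B = -0.936.
Transform to A's frame with the inverse velocity-addition law: u' = (u − v)/(1 − uv/c²), taking u = β_B and v = β_A.
u' = (-0.936 − 0.504) / (1 − (0.504)(-0.936)) = -1.4400/1.4717 = -0.9784.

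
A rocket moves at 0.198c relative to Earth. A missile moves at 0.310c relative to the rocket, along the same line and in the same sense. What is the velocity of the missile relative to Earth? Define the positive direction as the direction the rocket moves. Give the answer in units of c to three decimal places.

0.479c

With v = 0.198 and u' = 0.310 (in units of c),
u = (u' + v)/(1 + u'v/c²):
u = (0.310 + 0.198) / (1 + 0.310·0.198) = 0.5080/1.0614 = 0.4786
(Galilean addition would give +0.508c.)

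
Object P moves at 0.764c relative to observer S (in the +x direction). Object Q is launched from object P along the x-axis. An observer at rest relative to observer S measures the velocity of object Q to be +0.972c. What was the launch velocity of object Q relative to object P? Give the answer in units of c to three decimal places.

+0.808c

Invert the composition law: u' = (u − v)/(1 − uv/c²).
u' = (0.972 − 0.764) / (1 − (0.972)(0.764)) = 0.2080/0.2574 = 0.8081.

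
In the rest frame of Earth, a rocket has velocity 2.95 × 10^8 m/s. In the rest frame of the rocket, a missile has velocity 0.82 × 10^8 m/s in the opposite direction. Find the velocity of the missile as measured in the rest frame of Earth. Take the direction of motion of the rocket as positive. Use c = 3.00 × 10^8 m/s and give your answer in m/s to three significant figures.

+2.91 × 10^8 m/s

In units of c (dividing by 3.00 × 10^8 m/s): v = 0.983, u' = -0.273.
u = (u' + v)/(1 + u'v/c²):
u = (-0.273 + 0.983) / (1 + (-0.273)·0.983) = 0.7100/0.7312 = 0.9710
Converting back: u = 0.9710 × 3.00 × 10^8 m/s.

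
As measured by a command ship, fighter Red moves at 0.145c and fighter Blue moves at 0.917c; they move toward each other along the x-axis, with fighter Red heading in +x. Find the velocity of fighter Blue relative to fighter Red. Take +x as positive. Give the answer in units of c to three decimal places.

β_A = 0.145, β_B = -0.917.
Transform to A's frame with the inverse velocity-addition law: u' = (u − v)/(1 − uv/c²), taking u = β_B and v = β_A.
u' = (-0.917 − 0.145) / (1 − (0.145)(-0.917)) = -1.0620/1.1330 = -0.9374.

-0.937c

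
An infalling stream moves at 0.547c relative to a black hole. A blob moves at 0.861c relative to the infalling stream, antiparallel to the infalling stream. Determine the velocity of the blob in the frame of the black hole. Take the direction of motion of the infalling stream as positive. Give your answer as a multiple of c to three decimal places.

-0.594c

With v = 0.547 and u' = -0.861 (in units of c),
u = (u' + v)/(1 + u'v/c²):
u = (-0.861 + 0.547) / (1 + (-0.861)·0.547) = -0.3140/0.5290 = -0.5935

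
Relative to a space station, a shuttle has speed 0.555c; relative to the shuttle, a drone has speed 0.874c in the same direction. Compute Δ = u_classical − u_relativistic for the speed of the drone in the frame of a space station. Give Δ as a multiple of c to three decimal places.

Δ = 0.467c

Galilean: u_cl = 0.874 + 0.555 = 1.4290.
Relativistic: u_rel = (0.874 + 0.555) / (1 + 0.874·0.555) = 1.4290/1.4851 = 0.9622.
Δ = 1.4290 − 0.9622 = 0.4668.
(The classical prediction exceeds c; the relativistic result does not.)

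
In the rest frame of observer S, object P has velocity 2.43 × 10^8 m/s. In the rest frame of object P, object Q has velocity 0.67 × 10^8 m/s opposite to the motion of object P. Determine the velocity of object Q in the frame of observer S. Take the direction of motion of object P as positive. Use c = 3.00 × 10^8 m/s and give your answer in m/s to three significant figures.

+2.15 × 10^8 m/s

In units of c (dividing by 3.00 × 10^8 m/s): v = 0.810, u' = -0.223.
u = (u' + v)/(1 + u'v/c²):
u = (-0.223 + 0.810) / (1 + (-0.223)·0.810) = 0.5867/0.8191 = 0.7162
Converting back: u = 0.7162 × 3.00 × 10^8 m/s.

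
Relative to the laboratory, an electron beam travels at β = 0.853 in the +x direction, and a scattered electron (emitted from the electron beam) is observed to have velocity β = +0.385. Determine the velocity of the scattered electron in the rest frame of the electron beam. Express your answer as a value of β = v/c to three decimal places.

β = -0.697

Invert the composition law: u' = (u − v)/(1 − uv/c²).
u' = (0.385 − 0.853) / (1 − (0.385)(0.853)) = -0.4680/0.6716 = -0.6968.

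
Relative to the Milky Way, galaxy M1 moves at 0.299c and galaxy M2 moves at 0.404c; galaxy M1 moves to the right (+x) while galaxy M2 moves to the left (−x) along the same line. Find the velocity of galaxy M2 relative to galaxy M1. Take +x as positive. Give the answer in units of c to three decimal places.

β_A = 0.299, β_B = -0.404.
Transform to A's frame with the inverse velocity-addition law: u' = (u − v)/(1 − uv/c²), taking u = β_B and v = β_A.
u' = (-0.404 − 0.299) / (1 − (0.299)(-0.404)) = -0.7030/1.1208 = -0.6272.

-0.627c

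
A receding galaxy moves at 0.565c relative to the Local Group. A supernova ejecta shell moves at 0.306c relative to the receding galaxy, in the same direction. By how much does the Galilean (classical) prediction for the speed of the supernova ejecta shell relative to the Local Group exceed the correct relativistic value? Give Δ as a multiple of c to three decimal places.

Galilean: u_cl = 0.306 + 0.565 = 0.8710.
Relativistic: u_rel = (0.306 + 0.565) / (1 + 0.306·0.565) = 0.8710/1.1729 = 0.7426.
Δ = 0.8710 − 0.7426 = 0.1284.

Δ = 0.128c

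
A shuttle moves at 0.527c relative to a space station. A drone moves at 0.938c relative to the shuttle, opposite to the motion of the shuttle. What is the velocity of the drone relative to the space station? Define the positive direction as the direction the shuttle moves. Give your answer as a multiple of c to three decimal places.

-0.813c

With v = 0.527 and u' = -0.938 (in units of c),
u = (u' + v)/(1 + u'v/c²):
u = (-0.938 + 0.527) / (1 + (-0.938)·0.527) = -0.4110/0.5057 = -0.8128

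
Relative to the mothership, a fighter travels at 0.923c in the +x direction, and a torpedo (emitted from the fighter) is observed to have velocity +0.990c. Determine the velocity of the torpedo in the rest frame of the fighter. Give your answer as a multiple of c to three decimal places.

Invert the composition law: u' = (u − v)/(1 − uv/c²).
u' = (0.990 − 0.923) / (1 − (0.990)(0.923)) = 0.0670/0.0862 = 0.7770.

+0.777c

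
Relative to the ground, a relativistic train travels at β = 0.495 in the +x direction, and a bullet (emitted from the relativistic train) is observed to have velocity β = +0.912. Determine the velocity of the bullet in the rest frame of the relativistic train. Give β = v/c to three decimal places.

Invert the composition law: u' = (u − v)/(1 − uv/c²).
u' = (0.912 − 0.495) / (1 − (0.912)(0.495)) = 0.4170/0.5486 = 0.7602.

β = +0.760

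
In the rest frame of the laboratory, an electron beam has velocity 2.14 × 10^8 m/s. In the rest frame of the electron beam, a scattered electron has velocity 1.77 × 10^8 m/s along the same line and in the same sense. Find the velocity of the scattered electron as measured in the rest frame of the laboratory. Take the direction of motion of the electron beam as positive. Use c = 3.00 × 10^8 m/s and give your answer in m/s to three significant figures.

In units of c (dividing by 3.00 × 10^8 m/s): v = 0.713, u' = 0.590.
u = (u' + v)/(1 + u'v/c²):
u = (0.590 + 0.713) / (1 + 0.590·0.713) = 1.3033/1.4209 = 0.9173
Converting back: u = 0.9173 × 3.00 × 10^8 m/s.

2.75 × 10^8 m/s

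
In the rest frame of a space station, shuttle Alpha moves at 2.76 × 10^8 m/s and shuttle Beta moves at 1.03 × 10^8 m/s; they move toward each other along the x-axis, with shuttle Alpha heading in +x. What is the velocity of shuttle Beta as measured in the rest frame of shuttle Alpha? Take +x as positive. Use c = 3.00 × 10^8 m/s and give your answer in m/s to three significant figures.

-2.88 × 10^8 m/s

β_A = 0.920, β_B = -0.343 (dividing each by c = 3.00 × 10^8 m/s).
Transform to A's frame with the inverse velocity-addition law: u' = (u − v)/(1 − uv/c²), taking u = β_B and v = β_A.
u' = (-0.343 − 0.920) / (1 − (0.920)(-0.343)) = -1.2633/1.3159 = -0.9601.
u' = -0.9601 × 3.00 × 10^8 m/s.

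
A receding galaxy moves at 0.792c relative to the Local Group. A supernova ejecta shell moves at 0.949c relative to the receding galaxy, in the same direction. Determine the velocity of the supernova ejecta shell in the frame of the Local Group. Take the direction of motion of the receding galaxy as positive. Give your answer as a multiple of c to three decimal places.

0.994c

With v = 0.792 and u' = 0.949 (in units of c),
u = (u' + v)/(1 + u'v/c²):
u = (0.949 + 0.792) / (1 + 0.949·0.792) = 1.7410/1.7516 = 0.9939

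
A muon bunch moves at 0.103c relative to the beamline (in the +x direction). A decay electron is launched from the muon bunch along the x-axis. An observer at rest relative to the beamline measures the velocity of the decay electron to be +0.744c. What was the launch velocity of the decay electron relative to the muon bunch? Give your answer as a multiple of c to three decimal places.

Invert the composition law: u' = (u − v)/(1 − uv/c²).
u' = (0.744 − 0.103) / (1 − (0.744)(0.103)) = 0.6410/0.9234 = 0.6942.

+0.694c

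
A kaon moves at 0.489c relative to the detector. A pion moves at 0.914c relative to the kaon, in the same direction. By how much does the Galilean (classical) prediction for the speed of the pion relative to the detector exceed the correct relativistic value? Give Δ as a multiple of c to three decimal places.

Δ = 0.433c

Galilean: u_cl = 0.914 + 0.489 = 1.4030.
Relativistic: u_rel = (0.914 + 0.489) / (1 + 0.914·0.489) = 1.4030/1.4469 = 0.9696.
Δ = 1.4030 − 0.9696 = 0.4334.
(The classical prediction exceeds c; the relativistic result does not.)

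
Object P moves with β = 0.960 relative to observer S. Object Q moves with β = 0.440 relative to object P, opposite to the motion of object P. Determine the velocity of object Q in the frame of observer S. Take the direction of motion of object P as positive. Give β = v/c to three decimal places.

β = +0.900

With v = 0.960 and u' = -0.440 (in units of c),
u = (u' + v)/(1 + u'v/c²):
u = (-0.440 + 0.960) / (1 + (-0.440)·0.960) = 0.5200/0.5776 = 0.9003
(Galilean addition would give +0.520c.)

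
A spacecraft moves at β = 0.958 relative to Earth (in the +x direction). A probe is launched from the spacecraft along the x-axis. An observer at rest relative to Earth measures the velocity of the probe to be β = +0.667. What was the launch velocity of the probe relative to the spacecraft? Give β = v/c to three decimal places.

Invert the composition law: u' = (u − v)/(1 − uv/c²).
u' = (0.667 − 0.958) / (1 − (0.667)(0.958)) = -0.2910/0.3610 = -0.8061.

β = -0.806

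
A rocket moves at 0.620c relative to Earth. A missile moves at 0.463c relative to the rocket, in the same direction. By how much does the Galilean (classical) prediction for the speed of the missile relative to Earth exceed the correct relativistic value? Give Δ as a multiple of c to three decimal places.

Δ = 0.242c

Galilean: u_cl = 0.463 + 0.620 = 1.0830.
Relativistic: u_rel = (0.463 + 0.620) / (1 + 0.463·0.620) = 1.0830/1.2871 = 0.8415.
Δ = 1.0830 − 0.8415 = 0.2415.
(The classical prediction exceeds c; the relativistic result does not.)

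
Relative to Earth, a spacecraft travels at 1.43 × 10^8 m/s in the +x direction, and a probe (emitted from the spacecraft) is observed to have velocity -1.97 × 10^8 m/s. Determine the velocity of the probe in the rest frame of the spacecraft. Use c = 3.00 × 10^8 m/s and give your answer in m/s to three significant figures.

-2.59 × 10^8 m/s

v = 0.477c, u = -0.657c.
Invert the composition law: u' = (u − v)/(1 − uv/c²).
u' = (-0.657 − 0.477) / (1 − (-0.657)(0.477)) = -1.1333/1.3130 = -0.8632.
u' = -0.8632 × 3.00 × 10^8 m/s.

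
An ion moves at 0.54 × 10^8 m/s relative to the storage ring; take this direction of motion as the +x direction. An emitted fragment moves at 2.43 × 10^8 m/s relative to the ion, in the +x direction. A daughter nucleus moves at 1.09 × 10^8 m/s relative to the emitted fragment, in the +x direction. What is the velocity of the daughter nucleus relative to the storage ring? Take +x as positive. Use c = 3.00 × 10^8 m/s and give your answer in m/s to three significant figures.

2.80 × 10^8 m/s

Apply u = (u' + v)/(1 + u'v/c²) successively, working outward toward the storage ring.
(Dividing each given speed by c = 3.00 × 10^8 m/s to work in units of c.)
Start: velocity of the ion relative to the storage ring = 0.1800c.
Compose with the emitted fragment (u' = 0.810 in the ion frame): u_1 = (0.810 + 0.180) / (1 + 0.810·0.180) = 0.9900/1.1458 = 0.8640.
Compose with the daughter nucleus (u' = 0.363 in the emitted fragment frame): u_2 = (0.363 + 0.864) / (1 + 0.363·0.864) = 1.2274/1.3139 = 0.9341.
So u = 0.9341 × 3.00 × 10^8 m/s.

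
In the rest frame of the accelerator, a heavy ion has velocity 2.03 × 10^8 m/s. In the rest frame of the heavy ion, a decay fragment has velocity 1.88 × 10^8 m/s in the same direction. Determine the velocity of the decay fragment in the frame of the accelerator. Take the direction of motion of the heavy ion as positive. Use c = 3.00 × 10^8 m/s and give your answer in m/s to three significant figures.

2.75 × 10^8 m/s

In units of c (dividing by 3.00 × 10^8 m/s): v = 0.677, u' = 0.627.
u = (u' + v)/(1 + u'v/c²):
u = (0.627 + 0.677) / (1 + 0.627·0.677) = 1.3033/1.4240 = 0.9152
(Galilean addition would give +1.303c, exceeding c.)
Converting back: u = 0.9152 × 3.00 × 10^8 m/s.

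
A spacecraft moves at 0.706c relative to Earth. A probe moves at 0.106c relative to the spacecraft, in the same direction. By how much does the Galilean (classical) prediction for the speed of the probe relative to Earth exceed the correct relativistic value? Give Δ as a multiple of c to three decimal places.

Δ = 0.057c

Galilean: u_cl = 0.106 + 0.706 = 0.8120.
Relativistic: u_rel = (0.106 + 0.706) / (1 + 0.106·0.706) = 0.8120/1.0748 = 0.7555.
Δ = 0.8120 − 0.7555 = 0.0565.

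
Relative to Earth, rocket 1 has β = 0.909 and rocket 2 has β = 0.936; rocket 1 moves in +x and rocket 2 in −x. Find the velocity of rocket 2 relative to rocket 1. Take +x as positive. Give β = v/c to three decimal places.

β = -0.997

β_A = 0.909, β_B = -0.936.
Transform to A's frame with the inverse velocity-addition law: u' = (u − v)/(1 − uv/c²), taking u = β_B and v = β_A.
u' = (-0.936 − 0.909) / (1 − (0.909)(-0.936)) = -1.8450/1.8508 = -0.9969.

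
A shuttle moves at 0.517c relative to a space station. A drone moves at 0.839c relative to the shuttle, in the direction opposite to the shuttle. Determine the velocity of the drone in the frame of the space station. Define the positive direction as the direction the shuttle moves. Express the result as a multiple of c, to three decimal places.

With v = 0.517 and u' = -0.839 (in units of c),
u = (u' + v)/(1 + u'v/c²):
u = (-0.839 + 0.517) / (1 + (-0.839)·0.517) = -0.3220/0.5662 = -0.5687

-0.569c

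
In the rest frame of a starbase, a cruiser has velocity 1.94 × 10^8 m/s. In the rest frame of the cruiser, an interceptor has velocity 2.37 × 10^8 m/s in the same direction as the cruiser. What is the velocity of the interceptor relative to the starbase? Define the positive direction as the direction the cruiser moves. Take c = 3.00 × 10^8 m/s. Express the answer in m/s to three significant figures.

2.85 × 10^8 m/s

In units of c (dividing by 3.00 × 10^8 m/s): v = 0.647, u' = 0.790.
u = (u' + v)/(1 + u'v/c²):
u = (0.790 + 0.647) / (1 + 0.790·0.647) = 1.4367/1.5109 = 0.9509
(Galilean addition would give +1.437c, exceeding c.)
Converting back: u = 0.9509 × 3.00 × 10^8 m/s.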